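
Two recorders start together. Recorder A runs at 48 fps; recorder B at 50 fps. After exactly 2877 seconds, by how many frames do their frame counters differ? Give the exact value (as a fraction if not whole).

A emits 48 × 2877 = 138096 frames; B emits 50 × 2877 = 143850.
Difference = 5754 frames; B is ahead of A.

5754 frames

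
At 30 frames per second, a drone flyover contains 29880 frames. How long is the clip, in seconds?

996 seconds

Running time = 29880 / (30) = 996 s.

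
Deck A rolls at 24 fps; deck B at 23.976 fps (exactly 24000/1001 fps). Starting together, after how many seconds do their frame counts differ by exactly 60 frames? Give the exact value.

2502.5 seconds

The gap grows by |24000/1001 − 24| = 24/1001 frames per second.
Time for a 60-frame gap: 60 ÷ (24/1001) = 2502.5 s.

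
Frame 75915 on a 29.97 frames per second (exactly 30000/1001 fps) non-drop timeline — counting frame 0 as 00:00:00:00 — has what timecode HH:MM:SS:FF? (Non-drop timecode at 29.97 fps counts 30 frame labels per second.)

75915 ÷ 30 = 2530 full seconds, remainder 15 frames.
2530 s = 0 h 42 min 10 s.
Timecode: 00:42:10:15.

00:42:10:15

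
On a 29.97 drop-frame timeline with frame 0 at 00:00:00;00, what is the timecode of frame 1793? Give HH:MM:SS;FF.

Ten DF minutes hold 17982 frames, so frame 1793 lies in block 0 (frames 0–17981) with 1793 frames into that block.
The block's first minute is 1800 frames and the rest 1798 each; 1793 frames reaches minute 0, so 0 × 18 + 0 × 2 = 0 labels have been skipped so far.
Adding those back, label number 1793 + 0 = 1793 at 30 labels/s is 59 s + 23 f = 0 h 0 min 59 s frame 23, i.e. 00:00:59;23.

00:00:59;23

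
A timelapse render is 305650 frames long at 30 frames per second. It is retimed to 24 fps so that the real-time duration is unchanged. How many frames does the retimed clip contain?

Target frames = source frames × (target rate / source rate) = 305650 × (24)/(30) = 305650 × 4/5 = 244520.

244520 frames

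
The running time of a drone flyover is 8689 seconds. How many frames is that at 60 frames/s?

Frames = 8689 × 60 = 521340.

521340 frames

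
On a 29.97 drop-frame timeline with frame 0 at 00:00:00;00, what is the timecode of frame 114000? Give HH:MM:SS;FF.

Each 10-minute DF block holds 10 × 60 × 30 − 9 × 2 = 17982 frames. 114000 ÷ 17982 → 6 full blocks, remainder 6108.
Within the partial block the first minute is 1800 frames and each further minute 1798, so 3 further minute boundaries passed. Total skipped labels = 18 × 6 + 2 × 3 = 114.
Non-drop label index = 114000 + 114 = 114114; at 30 labels/s that is 01:03:23:24, i.e. DF 01:03:23;24.

01:03:23;24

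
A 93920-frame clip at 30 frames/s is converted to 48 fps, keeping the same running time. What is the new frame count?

Target frames = source frames × (target rate / source rate) = 93920 × (48)/(30) = 93920 × 8/5 = 150272.

150272 frames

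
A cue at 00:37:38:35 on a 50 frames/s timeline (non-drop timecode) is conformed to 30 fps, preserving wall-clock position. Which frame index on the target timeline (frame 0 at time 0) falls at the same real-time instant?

Source frame index: (0×3600 + 37×60 + 38) × 50 + 35 = 112935.
Real time: 112935 / (50) = 22587/10 s.
Target frame: (22587/10) × (30) = 67761.

frame 67761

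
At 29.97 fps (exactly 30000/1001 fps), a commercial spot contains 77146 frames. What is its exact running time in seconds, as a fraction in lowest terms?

Running time = 77146 ÷ (30000/1001) = 77146 × 1001/30000 = 38611573/15000 s.

38611573/15000 seconds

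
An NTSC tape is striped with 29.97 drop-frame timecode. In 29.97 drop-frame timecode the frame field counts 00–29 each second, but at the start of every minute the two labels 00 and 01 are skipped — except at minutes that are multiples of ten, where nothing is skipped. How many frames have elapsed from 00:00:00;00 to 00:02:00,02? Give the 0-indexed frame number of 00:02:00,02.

As if non-drop at 30 labels/s: (0 × 3600 + 2 × 60 + 0) × 30 + 2 = 3602.
Minute boundaries passed: 2; those not divisible by 10: 2 − 0 = 2; dropped labels = 2 × 2 = 4.
Actual frame index = 3602 − 4 = 3598.

3598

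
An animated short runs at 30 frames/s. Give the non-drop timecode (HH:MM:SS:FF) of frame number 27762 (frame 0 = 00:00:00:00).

00:15:25:12

27762 ÷ 30 = 925 full seconds, remainder 12 frames.
925 s = 0 h 15 min 25 s.
Timecode: 00:15:25:12.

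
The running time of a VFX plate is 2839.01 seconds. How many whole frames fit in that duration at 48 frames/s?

Frames = 2839.01 × 48 = 3406812/25 ≈ 136272.4800.
Complete frames: 136272.

136272 frames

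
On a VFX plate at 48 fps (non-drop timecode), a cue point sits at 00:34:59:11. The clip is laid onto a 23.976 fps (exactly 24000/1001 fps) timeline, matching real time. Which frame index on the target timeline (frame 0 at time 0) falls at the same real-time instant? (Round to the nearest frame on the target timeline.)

Source frame index: (0×3600 + 34×60 + 59) × 48 + 11 = 100763.
Real time: 100763 / (48) = 100763/48 s.
Target frame: (100763/48) × (24000/1001) = 3875500/77 ≈ 50331.169 → 50331.

frame 50331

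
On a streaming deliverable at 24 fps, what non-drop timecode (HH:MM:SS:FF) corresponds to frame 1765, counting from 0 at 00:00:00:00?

1765 ÷ 24 = 73 full seconds, remainder 13 frames.
73 s = 0 h 1 min 13 s.
Timecode: 00:01:13:13.

00:01:13:13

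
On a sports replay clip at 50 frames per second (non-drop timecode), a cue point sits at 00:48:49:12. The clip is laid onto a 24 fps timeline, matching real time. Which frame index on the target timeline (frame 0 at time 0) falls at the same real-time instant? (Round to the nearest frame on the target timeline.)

Source frame index: (0×3600 + 48×60 + 49) × 50 + 12 = 146462.
Real time: 146462 / (50) = 73231/25 s.
Target frame: (73231/25) × (24) = 1757544/25 ≈ 70301.760 → 70302.

frame 70302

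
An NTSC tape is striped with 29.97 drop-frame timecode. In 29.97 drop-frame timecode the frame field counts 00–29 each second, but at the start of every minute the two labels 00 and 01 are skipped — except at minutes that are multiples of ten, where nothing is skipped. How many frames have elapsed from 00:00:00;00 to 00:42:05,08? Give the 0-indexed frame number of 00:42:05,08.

As if non-drop at 30 labels/s: (0 × 3600 + 42 × 60 + 5) × 30 + 8 = 75758.
Minute boundaries passed: 42; those not divisible by 10: 42 − 4 = 38; dropped labels = 2 × 38 = 76.
Actual frame index = 75758 − 76 = 75682.

75682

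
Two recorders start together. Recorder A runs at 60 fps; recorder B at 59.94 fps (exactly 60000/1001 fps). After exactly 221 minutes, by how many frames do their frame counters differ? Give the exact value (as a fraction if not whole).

61200/77 frames

221 min = 13260 s.
A emits 60 × 13260 = 795600 frames; B emits 60000/1001 × 13260 = 61200000/77.
Difference = 61200/77 frames (≈ 794.8052); B is behind A.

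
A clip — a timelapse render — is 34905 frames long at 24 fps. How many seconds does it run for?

1454.375 seconds

Running time = 34905 / (24) = 1454.375 s.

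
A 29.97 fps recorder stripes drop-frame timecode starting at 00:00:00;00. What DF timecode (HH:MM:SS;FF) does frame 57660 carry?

00:32:03;28

Ten DF minutes hold 17982 frames, so frame 57660 lies in block 3 (frames 53946–71927) with 3714 frames into that block.
The block's first minute is 1800 frames and the rest 1798 each; 3714 frames reaches minute 2, so 3 × 18 + 2 × 2 = 58 labels have been skipped so far.
Adding those back, label number 57660 + 58 = 57718 at 30 labels/s is 1923 s + 28 f = 0 h 32 min 3 s frame 28, i.e. 00:32:03;28.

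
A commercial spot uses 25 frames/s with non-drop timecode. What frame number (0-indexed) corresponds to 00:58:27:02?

Total seconds to the label: (0 × 3600 + 58 × 60 + 27) = 3507.
Frame index = 3507 × 25 + 2 = 87677.

87677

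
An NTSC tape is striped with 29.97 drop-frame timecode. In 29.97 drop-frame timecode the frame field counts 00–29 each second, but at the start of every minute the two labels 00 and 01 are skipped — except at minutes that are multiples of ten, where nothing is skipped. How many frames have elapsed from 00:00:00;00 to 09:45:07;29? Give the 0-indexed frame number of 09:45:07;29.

1052185

As if non-drop at 30 labels/s: (9 × 3600 + 45 × 60 + 7) × 30 + 29 = 1053239.
Minute boundaries passed: 585; those not divisible by 10: 585 − 58 = 527; dropped labels = 2 × 527 = 1054.
Actual frame index = 1053239 − 1054 = 1052185.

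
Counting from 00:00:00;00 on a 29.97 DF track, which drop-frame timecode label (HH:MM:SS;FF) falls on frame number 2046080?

Each 10-minute DF block holds 10 × 60 × 30 − 9 × 2 = 17982 frames. 2046080 ÷ 17982 → 113 full blocks, remainder 14114.
Within the partial block the first minute is 1800 frames and each further minute 1798, so 7 further minute boundaries passed. Total skipped labels = 18 × 113 + 2 × 7 = 2048.
Non-drop label index = 2046080 + 2048 = 2048128; at 30 labels/s that is 18:57:50:28, i.e. DF 18:57:50;28.

18:57:50;28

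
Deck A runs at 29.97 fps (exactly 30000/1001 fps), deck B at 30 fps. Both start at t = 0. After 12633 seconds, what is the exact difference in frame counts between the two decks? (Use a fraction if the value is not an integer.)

378990/1001 frames

A emits 30000/1001 × 12633 = 378990000/1001 frames; B emits 30 × 12633 = 378990.
Difference = 378990/1001 frames (≈ 378.6114); B is ahead of A.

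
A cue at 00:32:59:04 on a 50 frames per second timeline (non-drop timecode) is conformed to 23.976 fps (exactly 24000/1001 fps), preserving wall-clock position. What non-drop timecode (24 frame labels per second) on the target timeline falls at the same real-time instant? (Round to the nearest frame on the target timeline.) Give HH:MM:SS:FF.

00:32:57:02

Source frame index: (0×3600 + 32×60 + 59) × 50 + 4 = 98954.
Real time: 98954 / (50) = 49477/25 s.
Target frame: (49477/25) × (24000/1001) = 47497920/1001 ≈ 47450.470 → 47450.
At 24 labels/s: frame 47450 → 00:32:57:02.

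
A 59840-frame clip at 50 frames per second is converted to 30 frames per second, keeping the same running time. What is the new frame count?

Target frames = source frames × (target rate / source rate) = 59840 × (30)/(50) = 59840 × 3/5 = 35904.

35904 frames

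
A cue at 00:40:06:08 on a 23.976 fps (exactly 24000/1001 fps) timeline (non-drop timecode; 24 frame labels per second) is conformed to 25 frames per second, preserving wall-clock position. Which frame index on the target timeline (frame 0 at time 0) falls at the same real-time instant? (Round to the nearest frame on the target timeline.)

frame 60218

Source frame index: (0×3600 + 40×60 + 6) × 24 + 8 = 57752.
Real time: 57752 / (24000/1001) = 7226219/3000 s.
Target frame: (7226219/3000) × (25) = 7226219/120 ≈ 60218.492 → 60218.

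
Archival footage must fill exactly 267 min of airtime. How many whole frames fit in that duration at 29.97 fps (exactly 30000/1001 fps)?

267 min = 16020 s.
Frames = 16020 × 30000/1001 = 480600000/1001 ≈ 480119.8801.
Complete frames: 480119.

480119 frames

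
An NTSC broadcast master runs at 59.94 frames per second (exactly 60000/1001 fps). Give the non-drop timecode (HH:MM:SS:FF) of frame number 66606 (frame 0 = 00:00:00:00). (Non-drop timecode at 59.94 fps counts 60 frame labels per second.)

00:18:30:06

66606 ÷ 60 = 1110 full seconds, remainder 6 frames.
1110 s = 0 h 18 min 30 s.
Timecode: 00:18:30:06.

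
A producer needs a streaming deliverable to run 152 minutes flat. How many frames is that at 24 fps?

218880 frames

152 min = 9120 s.
Frames = 9120 × 24 = 218880.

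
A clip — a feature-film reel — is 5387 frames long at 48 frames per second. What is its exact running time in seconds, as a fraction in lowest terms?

5387/48 seconds

Running time = 5387 ÷ (48) = 5387 × 1/48 = 5387/48 s.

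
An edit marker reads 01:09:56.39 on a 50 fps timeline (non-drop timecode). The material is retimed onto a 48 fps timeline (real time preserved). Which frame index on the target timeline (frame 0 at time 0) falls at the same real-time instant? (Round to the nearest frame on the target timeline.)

frame 201445

Source frame index: (1×3600 + 9×60 + 56) × 50 + 39 = 209839.
Real time: 209839 / (50) = 209839/50 s.
Target frame: (209839/50) × (48) = 5036136/25 ≈ 201445.440 → 201445.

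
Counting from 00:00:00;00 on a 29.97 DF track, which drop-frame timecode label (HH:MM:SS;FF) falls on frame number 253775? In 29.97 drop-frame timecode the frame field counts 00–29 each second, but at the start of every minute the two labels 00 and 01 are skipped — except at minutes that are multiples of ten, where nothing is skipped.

Ten DF minutes hold 17982 frames, so frame 253775 lies in block 14 (frames 251748–269729) with 2027 frames into that block.
The block's first minute is 1800 frames and the rest 1798 each; 2027 frames reaches minute 1, so 14 × 18 + 1 × 2 = 254 labels have been skipped so far.
Adding those back, label number 253775 + 254 = 254029 at 30 labels/s is 8467 s + 19 f = 2 h 21 min 7 s frame 19, i.e. 02:21:07;19.

02:21:07;19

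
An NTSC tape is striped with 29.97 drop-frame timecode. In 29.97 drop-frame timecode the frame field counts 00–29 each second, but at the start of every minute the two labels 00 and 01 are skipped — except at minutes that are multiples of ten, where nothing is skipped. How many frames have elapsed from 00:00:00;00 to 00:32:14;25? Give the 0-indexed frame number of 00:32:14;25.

As if non-drop at 30 labels/s: (0 × 3600 + 32 × 60 + 14) × 30 + 25 = 58045.
Minute boundaries passed: 32; those not divisible by 10: 32 − 3 = 29; dropped labels = 2 × 29 = 58.
Actual frame index = 58045 − 58 = 57987.

57987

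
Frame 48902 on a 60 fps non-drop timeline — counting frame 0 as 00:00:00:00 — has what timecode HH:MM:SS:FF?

00:13:35:02

48902 ÷ 60 = 815 full seconds, remainder 2 frames.
815 s = 0 h 13 min 35 s.
Timecode: 00:13:35:02.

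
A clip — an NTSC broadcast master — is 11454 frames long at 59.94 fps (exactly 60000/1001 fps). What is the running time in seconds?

Running time = 11454 / (60000/1001) = 191.0909 s.

191.0909 seconds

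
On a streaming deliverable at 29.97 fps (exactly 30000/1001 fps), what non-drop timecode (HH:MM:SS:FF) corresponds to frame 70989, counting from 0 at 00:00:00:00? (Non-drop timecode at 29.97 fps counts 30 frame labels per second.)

70989 ÷ 30 = 2366 full seconds, remainder 9 frames.
2366 s = 0 h 39 min 26 s.
Timecode: 00:39:26:09.

00:39:26:09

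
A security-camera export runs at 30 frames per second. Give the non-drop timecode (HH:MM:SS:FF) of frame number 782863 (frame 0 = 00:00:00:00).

07:14:55:13

782863 ÷ 30 = 26095 full seconds, remainder 13 frames.
26095 s = 7 h 14 min 55 s.
Timecode: 07:14:55:13.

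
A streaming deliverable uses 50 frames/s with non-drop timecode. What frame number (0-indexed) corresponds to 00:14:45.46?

Total seconds to the label: (0 × 3600 + 14 × 60 + 45) = 885.
Frame index = 885 × 50 + 46 = 44296.

frame 44296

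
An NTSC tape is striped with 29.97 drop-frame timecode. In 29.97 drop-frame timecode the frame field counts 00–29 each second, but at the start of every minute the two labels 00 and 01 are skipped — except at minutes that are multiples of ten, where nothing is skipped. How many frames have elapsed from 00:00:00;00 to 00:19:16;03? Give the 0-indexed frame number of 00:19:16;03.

As if non-drop at 30 labels/s: (0 × 3600 + 19 × 60 + 16) × 30 + 3 = 34683.
Minute boundaries passed: 19; those not divisible by 10: 19 − 1 = 18; dropped labels = 2 × 18 = 36.
Actual frame index = 34683 − 36 = 34647.

34647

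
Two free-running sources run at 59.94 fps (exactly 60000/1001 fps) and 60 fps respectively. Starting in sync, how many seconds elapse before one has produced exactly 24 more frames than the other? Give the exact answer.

400.4 seconds

The gap grows by |60 − 60000/1001| = 60/1001 frames per second.
Time for a 24-frame gap: 24 ÷ (60/1001) = 400.4 s.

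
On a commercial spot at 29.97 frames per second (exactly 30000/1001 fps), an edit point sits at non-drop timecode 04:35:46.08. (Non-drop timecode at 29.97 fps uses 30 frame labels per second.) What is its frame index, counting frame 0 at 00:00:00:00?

Total seconds to the label: (4 × 3600 + 35 × 60 + 46) = 16546.
Frame index = 16546 × 30 + 8 = 496388.

496388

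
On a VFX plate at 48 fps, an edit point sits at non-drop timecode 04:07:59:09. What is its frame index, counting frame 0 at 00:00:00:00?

Total seconds to the label: (4 × 3600 + 7 × 60 + 59) = 14879.
Frame index = 14879 × 48 + 9 = 714201.

frame 714201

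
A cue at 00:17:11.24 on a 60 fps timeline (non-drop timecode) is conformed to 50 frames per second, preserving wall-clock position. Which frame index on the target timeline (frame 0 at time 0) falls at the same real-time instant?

frame 51570

Source frame index: (0×3600 + 17×60 + 11) × 60 + 24 = 61884.
Real time: 61884 / (60) = 5157/5 s.
Target frame: (5157/5) × (50) = 51570.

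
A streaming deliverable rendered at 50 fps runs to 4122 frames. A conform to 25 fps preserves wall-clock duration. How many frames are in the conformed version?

Target frames = source frames × (target rate / source rate) = 4122 × (25)/(50) = 4122 × 1/2 = 2061.

2061 frames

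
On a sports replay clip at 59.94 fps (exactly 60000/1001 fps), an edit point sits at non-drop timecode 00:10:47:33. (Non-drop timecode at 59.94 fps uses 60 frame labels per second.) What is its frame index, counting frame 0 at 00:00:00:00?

Total seconds to the label: (0 × 3600 + 10 × 60 + 47) = 647.
Frame index = 647 × 60 + 33 = 38853.

38853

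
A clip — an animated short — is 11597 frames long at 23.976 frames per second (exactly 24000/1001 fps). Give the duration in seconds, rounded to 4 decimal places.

Running time = 11597 × 1001/24000 = 11608597/24000 s ≈ 483.6915 s.

483.6915 seconds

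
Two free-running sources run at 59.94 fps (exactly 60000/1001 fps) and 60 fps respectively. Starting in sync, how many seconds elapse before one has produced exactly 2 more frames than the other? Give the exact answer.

1001/30 seconds

The gap grows by |60 − 60000/1001| = 60/1001 frames per second.
Time for a 2-frame gap: 2 ÷ (60/1001) = 1001/30 s.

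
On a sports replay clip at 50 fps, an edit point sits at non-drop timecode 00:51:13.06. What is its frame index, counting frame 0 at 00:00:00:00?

153656

Total seconds to the label: (0 × 3600 + 51 × 60 + 13) = 3073.
Frame index = 3073 × 50 + 6 = 153656.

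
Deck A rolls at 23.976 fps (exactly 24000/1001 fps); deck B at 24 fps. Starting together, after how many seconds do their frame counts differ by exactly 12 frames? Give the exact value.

The gap grows by |24 − 24000/1001| = 24/1001 frames per second.
Time for a 12-frame gap: 12 ÷ (24/1001) = 500.5 s.

500.5 seconds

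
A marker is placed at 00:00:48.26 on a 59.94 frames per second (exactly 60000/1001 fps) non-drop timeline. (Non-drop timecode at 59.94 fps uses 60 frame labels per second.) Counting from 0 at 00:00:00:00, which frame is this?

frame 2906

Total seconds to the label: (0 × 3600 + 0 × 60 + 48) = 48.
Frame index = 48 × 60 + 26 = 2906.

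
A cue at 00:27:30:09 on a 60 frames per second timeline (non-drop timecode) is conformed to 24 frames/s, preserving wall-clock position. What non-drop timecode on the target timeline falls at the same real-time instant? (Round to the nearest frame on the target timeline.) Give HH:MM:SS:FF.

Source frame index: (0×3600 + 27×60 + 30) × 60 + 9 = 99009.
Real time: 99009 / (60) = 33003/20 s.
Target frame: (33003/20) × (24) = 198018/5 ≈ 39603.600 → 39604.
At 24 labels/s: frame 39604 → 00:27:30:04.

00:27:30:04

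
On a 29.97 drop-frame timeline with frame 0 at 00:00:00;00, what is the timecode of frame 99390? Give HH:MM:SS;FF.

Ten DF minutes hold 17982 frames, so frame 99390 lies in block 5 (frames 89910–107891) with 9480 frames into that block.
The block's first minute is 1800 frames and the rest 1798 each; 9480 frames reaches minute 5, so 5 × 18 + 5 × 2 = 100 labels have been skipped so far.
Adding those back, label number 99390 + 100 = 99490 at 30 labels/s is 3316 s + 10 f = 0 h 55 min 16 s frame 10, i.e. 00:55:16;10.

00:55:16;10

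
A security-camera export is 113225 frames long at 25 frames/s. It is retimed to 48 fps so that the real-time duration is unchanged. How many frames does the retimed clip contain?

Target frames = source frames × (target rate / source rate) = 113225 × (48)/(25) = 113225 × 48/25 = 217392.

217392 frames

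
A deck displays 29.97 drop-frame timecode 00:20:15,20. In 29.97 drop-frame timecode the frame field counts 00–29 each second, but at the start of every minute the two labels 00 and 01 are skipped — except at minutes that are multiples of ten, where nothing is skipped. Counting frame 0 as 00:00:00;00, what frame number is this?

36434

As if non-drop at 30 labels/s: (0 × 3600 + 20 × 60 + 15) × 30 + 20 = 36470.
Minute boundaries passed: 20; those not divisible by 10: 20 − 2 = 18; dropped labels = 2 × 18 = 36.
Actual frame index = 36470 − 36 = 36434.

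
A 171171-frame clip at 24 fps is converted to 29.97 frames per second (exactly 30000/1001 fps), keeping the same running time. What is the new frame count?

213750 frames

Target frames = source frames × (target rate / source rate) = 171171 × (30000/1001)/(24) = 171171 × 1250/1001 = 213750.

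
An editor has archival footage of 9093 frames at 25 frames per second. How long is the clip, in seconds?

363.72 seconds

Running time = 9093 / (25) = 363.72 s.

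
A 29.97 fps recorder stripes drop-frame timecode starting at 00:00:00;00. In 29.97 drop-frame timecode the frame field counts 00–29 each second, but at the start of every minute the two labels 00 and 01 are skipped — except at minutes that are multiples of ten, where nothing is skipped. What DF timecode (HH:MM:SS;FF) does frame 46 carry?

Each 10-minute DF block holds 10 × 60 × 30 − 9 × 2 = 17982 frames. 46 ÷ 17982 → 0 full blocks, remainder 46.
Within the partial block the first minute is 1800 frames and each further minute 1798, so 0 further minute boundaries passed. Total skipped labels = 18 × 0 + 2 × 0 = 0.
Non-drop label index = 46 + 0 = 46; at 30 labels/s that is 00:00:01:16, i.e. DF 00:00:01;16.

00:00:01;16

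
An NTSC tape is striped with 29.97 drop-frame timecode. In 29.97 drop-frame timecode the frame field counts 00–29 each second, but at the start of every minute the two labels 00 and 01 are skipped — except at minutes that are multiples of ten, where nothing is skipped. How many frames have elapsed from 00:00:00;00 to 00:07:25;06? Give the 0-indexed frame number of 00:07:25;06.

13342

As if non-drop at 30 labels/s: (0 × 3600 + 7 × 60 + 25) × 30 + 6 = 13356.
Minute boundaries passed: 7; those not divisible by 10: 7 − 0 = 7; dropped labels = 2 × 7 = 14.
Actual frame index = 13356 − 14 = 13342.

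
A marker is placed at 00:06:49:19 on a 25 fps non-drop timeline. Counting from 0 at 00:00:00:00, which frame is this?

Total seconds to the label: (0 × 3600 + 6 × 60 + 49) = 409.
Frame index = 409 × 25 + 19 = 10244.

10244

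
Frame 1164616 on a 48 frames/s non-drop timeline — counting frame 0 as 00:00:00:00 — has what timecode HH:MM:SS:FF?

06:44:22:40

1164616 ÷ 48 = 24262 full seconds, remainder 40 frames.
24262 s = 6 h 44 min 22 s.
Timecode: 06:44:22:40.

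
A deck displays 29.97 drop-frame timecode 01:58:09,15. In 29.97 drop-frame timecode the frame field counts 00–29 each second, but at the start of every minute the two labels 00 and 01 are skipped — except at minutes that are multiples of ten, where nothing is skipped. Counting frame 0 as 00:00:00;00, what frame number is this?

Complete 10-minute blocks: 11, each 17982 frames → 197802.
Remaining 8 whole minutes in the current block: 1800 + 7 × 1798 = 14386 frames.
Within the current minute: 9 × 30 + 15 − 2 = 283 (labels ;00/;01 skipped at this minute). Total = 197802 + 14386 + 283 = 212471.

212471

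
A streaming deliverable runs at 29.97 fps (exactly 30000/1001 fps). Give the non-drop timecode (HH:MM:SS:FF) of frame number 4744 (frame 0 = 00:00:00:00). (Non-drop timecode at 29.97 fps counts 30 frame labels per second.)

4744 ÷ 30 = 158 full seconds, remainder 4 frames.
158 s = 0 h 2 min 38 s.
Timecode: 00:02:38:04.

00:02:38:04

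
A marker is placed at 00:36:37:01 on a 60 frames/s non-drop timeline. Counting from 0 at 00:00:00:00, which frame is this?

131821

Total seconds to the label: (0 × 3600 + 36 × 60 + 37) = 2197.
Frame index = 2197 × 60 + 1 = 131821.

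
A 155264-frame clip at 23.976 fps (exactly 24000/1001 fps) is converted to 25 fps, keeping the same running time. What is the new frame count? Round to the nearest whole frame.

Frames at target rate = 155264 × (25) / (24000/1001) = 2428426/15 ≈ 161895.067.
Nearest whole frame: 161895.

161895 frames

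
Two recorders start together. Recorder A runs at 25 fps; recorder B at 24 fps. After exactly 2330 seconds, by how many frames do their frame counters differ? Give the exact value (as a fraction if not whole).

A emits 25 × 2330 = 58250 frames; B emits 24 × 2330 = 55920.
Difference = 2330 frames; B is behind A.

2330 frames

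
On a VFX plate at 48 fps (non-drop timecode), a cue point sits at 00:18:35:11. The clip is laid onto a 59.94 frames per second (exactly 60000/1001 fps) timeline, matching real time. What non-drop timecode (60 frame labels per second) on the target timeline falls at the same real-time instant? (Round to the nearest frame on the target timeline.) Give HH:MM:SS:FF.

Source frame index: (0×3600 + 18×60 + 35) × 48 + 11 = 53531.
Real time: 53531 / (48) = 53531/48 s.
Target frame: (53531/48) × (60000/1001) = 66913750/1001 ≈ 66846.903 → 66847.
At 60 labels/s: frame 66847 → 00:18:34:07.

00:18:34:07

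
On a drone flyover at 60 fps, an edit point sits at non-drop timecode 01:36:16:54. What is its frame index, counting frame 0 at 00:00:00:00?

Total seconds to the label: (1 × 3600 + 36 × 60 + 16) = 5776.
Frame index = 5776 × 60 + 54 = 346614.

frame 346614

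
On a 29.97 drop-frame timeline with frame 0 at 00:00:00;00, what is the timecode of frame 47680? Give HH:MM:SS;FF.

00:26:30;28

Ten DF minutes hold 17982 frames, so frame 47680 lies in block 2 (frames 35964–53945) with 11716 frames into that block.
The block's first minute is 1800 frames and the rest 1798 each; 11716 frames reaches minute 6, so 2 × 18 + 6 × 2 = 48 labels have been skipped so far.
Adding those back, label number 47680 + 48 = 47728 at 30 labels/s is 1590 s + 28 f = 0 h 26 min 30 s frame 28, i.e. 00:26:30;28.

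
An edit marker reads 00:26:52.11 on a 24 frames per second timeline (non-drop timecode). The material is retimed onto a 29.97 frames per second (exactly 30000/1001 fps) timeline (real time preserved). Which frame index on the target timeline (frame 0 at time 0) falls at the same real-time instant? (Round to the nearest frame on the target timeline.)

frame 48325

Source frame index: (0×3600 + 26×60 + 52) × 24 + 11 = 38699.
Real time: 38699 / (24) = 38699/24 s.
Target frame: (38699/24) × (30000/1001) = 48373750/1001 ≈ 48325.425 → 48325.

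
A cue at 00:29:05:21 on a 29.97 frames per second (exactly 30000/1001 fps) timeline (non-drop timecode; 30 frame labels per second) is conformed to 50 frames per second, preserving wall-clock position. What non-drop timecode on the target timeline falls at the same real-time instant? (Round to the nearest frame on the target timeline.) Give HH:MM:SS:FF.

00:29:07:22

Source frame index: (0×3600 + 29×60 + 5) × 30 + 21 = 52371.
Real time: 52371 / (30000/1001) = 17474457/10000 s.
Target frame: (17474457/10000) × (50) = 17474457/200 ≈ 87372.285 → 87372.
At 50 labels/s: frame 87372 → 00:29:07:22.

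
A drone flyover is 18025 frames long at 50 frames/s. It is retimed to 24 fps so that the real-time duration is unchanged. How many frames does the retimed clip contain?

Target frames = source frames × (target rate / source rate) = 18025 × (24)/(50) = 18025 × 12/25 = 8652.

8652 frames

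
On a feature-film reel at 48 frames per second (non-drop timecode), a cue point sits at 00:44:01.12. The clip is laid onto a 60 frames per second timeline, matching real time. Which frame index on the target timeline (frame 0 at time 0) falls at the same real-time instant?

frame 158475

Source frame index: (0×3600 + 44×60 + 1) × 48 + 12 = 126780.
Real time: 126780 / (48) = 10565/4 s.
Target frame: (10565/4) × (60) = 158475.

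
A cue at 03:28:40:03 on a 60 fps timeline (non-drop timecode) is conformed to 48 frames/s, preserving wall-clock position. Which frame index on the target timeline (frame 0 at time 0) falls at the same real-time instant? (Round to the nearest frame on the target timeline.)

frame 600962

Source frame index: (3×3600 + 28×60 + 40) × 60 + 3 = 751203.
Real time: 751203 / (60) = 250401/20 s.
Target frame: (250401/20) × (48) = 3004812/5 ≈ 600962.400 → 600962.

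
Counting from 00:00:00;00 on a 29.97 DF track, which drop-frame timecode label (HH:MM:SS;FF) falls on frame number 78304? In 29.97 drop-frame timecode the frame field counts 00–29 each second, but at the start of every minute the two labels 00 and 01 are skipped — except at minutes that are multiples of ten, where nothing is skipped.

00:43:32;22

Ten DF minutes hold 17982 frames, so frame 78304 lies in block 4 (frames 71928–89909) with 6376 frames into that block.
The block's first minute is 1800 frames and the rest 1798 each; 6376 frames reaches minute 3, so 4 × 18 + 3 × 2 = 78 labels have been skipped so far.
Adding those back, label number 78304 + 78 = 78382 at 30 labels/s is 2612 s + 22 f = 0 h 43 min 32 s frame 22, i.e. 00:43:32;22.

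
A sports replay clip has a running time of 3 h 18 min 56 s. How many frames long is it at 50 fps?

596800 frames

3 h 18 min 56 s = 11936 s.
Frames = 11936 × 50 = 596800.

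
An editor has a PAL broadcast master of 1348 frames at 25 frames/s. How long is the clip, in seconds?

Running time = 1348 / (25) = 53.92 s.

53.92 seconds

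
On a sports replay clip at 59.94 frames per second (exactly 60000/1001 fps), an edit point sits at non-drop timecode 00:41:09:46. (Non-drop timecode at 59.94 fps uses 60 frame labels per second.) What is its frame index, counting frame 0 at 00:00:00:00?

frame 148186

Total seconds to the label: (0 × 3600 + 41 × 60 + 9) = 2469.
Frame index = 2469 × 60 + 46 = 148186.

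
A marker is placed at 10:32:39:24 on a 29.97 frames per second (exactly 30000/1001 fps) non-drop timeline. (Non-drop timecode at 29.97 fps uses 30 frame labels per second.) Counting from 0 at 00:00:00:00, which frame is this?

Total seconds to the label: (10 × 3600 + 32 × 60 + 39) = 37959.
Frame index = 37959 × 30 + 24 = 1138794.

frame 1138794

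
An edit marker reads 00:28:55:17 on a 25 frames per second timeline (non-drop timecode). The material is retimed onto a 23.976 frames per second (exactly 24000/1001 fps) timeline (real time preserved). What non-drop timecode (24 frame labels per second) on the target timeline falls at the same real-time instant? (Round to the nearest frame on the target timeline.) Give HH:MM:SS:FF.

Source frame index: (0×3600 + 28×60 + 55) × 25 + 17 = 43392.
Real time: 43392 / (25) = 43392/25 s.
Target frame: (43392/25) × (24000/1001) = 41656320/1001 ≈ 41614.705 → 41615.
At 24 labels/s: frame 41615 → 00:28:53:23.

00:28:53:23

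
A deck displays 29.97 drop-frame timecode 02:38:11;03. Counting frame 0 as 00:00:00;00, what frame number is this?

284447

As if non-drop at 30 labels/s: (2 × 3600 + 38 × 60 + 11) × 30 + 3 = 284733.
Minute boundaries passed: 158; those not divisible by 10: 158 − 15 = 143; dropped labels = 2 × 143 = 286.
Actual frame index = 284733 − 286 = 284447.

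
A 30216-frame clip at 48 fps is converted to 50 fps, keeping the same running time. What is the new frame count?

Target frames = source frames × (target rate / source rate) = 30216 × (50)/(48) = 30216 × 25/24 = 31475.

31475 frames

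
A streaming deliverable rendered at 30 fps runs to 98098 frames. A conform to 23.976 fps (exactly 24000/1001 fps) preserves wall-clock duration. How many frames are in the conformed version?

78400 frames

Target frames = source frames × (target rate / source rate) = 98098 × (24000/1001)/(30) = 98098 × 800/1001 = 78400.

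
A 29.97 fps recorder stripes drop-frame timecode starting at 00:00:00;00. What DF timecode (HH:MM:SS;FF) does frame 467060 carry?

04:19:44;08

Each 10-minute DF block holds 10 × 60 × 30 − 9 × 2 = 17982 frames. 467060 ÷ 17982 → 25 full blocks, remainder 17510.
Within the partial block the first minute is 1800 frames and each further minute 1798, so 9 further minute boundaries passed. Total skipped labels = 18 × 25 + 2 × 9 = 468.
Non-drop label index = 467060 + 468 = 467528; at 30 labels/s that is 04:19:44:08, i.e. DF 04:19:44;08.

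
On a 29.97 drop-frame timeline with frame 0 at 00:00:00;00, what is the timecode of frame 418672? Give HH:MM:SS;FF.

Each 10-minute DF block holds 10 × 60 × 30 − 9 × 2 = 17982 frames. 418672 ÷ 17982 → 23 full blocks, remainder 5086.
Within the partial block the first minute is 1800 frames and each further minute 1798, so 2 further minute boundaries passed. Total skipped labels = 18 × 23 + 2 × 2 = 418.
Non-drop label index = 418672 + 418 = 419090; at 30 labels/s that is 03:52:49:20, i.e. DF 03:52:49;20.

03:52:49;20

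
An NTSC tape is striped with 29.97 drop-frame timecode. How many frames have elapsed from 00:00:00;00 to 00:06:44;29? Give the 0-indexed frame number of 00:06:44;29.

12137

Complete 10-minute blocks: 0, each 17982 frames → 0.
Remaining 6 whole minutes in the current block: 1800 + 5 × 1798 = 10790 frames.
Within the current minute: 44 × 30 + 29 − 2 = 1347 (labels ;00/;01 skipped at this minute). Total = 0 + 10790 + 1347 = 12137.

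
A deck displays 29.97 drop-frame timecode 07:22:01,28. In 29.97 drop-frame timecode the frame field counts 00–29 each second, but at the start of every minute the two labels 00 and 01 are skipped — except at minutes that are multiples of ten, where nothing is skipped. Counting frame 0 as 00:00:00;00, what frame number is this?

As if non-drop at 30 labels/s: (7 × 3600 + 22 × 60 + 1) × 30 + 28 = 795658.
Minute boundaries passed: 442; those not divisible by 10: 442 − 44 = 398; dropped labels = 2 × 398 = 796.
Actual frame index = 795658 − 796 = 794862.

794862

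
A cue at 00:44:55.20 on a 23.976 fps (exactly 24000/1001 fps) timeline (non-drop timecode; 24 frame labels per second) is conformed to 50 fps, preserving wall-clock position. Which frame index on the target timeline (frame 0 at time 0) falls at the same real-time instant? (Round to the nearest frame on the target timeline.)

Source frame index: (0×3600 + 44×60 + 55) × 24 + 20 = 64700.
Real time: 64700 / (24000/1001) = 647647/240 s.
Target frame: (647647/240) × (50) = 3238235/24 ≈ 134926.458 → 134926.

frame 134926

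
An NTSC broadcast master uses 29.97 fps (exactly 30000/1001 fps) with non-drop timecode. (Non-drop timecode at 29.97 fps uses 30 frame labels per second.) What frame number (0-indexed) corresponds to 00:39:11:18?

frame 70548

Total seconds to the label: (0 × 3600 + 39 × 60 + 11) = 2351.
Frame index = 2351 × 30 + 18 = 70548.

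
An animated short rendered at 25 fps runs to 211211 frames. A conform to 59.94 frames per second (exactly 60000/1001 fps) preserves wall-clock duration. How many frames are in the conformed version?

506400 frames

Target frames = source frames × (target rate / source rate) = 211211 × (60000/1001)/(25) = 211211 × 2400/1001 = 506400.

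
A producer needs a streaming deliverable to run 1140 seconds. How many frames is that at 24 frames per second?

Frames = 1140 × 24 = 27360.

27360 frames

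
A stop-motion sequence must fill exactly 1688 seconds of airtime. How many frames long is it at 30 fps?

50640 frames

Frames = 1688 × 30 = 50640.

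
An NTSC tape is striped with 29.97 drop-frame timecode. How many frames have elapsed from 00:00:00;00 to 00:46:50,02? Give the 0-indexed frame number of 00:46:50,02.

84218

As if non-drop at 30 labels/s: (0 × 3600 + 46 × 60 + 50) × 30 + 2 = 84302.
Minute boundaries passed: 46; those not divisible by 10: 46 − 4 = 42; dropped labels = 2 × 42 = 84.
Actual frame index = 84302 − 84 = 84218.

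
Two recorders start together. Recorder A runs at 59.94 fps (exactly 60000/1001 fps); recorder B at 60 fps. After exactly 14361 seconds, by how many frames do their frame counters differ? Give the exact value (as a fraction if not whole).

861660/1001 frames

A emits 60000/1001 × 14361 = 861660000/1001 frames; B emits 60 × 14361 = 861660.
Difference = 861660/1001 frames (≈ 860.7992); B is ahead of A.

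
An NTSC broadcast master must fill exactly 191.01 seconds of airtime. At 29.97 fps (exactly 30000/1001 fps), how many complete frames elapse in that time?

5724 frames

Frames = 191.01 × 30000/1001 = 5730300/1001 ≈ 5724.5754.
Complete frames: 5724.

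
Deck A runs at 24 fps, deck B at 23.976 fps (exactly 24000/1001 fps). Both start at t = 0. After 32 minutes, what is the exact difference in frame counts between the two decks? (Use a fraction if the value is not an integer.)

32 min = 1920 s.
A emits 24 × 1920 = 46080 frames; B emits 24000/1001 × 1920 = 46080000/1001.
Difference = 46080/1001 frames (≈ 46.0340); B is behind A.

46080/1001 frames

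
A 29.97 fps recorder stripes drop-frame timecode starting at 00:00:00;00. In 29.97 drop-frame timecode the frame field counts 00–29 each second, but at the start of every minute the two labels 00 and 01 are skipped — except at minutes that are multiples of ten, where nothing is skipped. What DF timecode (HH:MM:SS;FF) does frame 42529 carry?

00:23:39;01

Ten DF minutes hold 17982 frames, so frame 42529 lies in block 2 (frames 35964–53945) with 6565 frames into that block.
The block's first minute is 1800 frames and the rest 1798 each; 6565 frames reaches minute 3, so 2 × 18 + 3 × 2 = 42 labels have been skipped so far.
Adding those back, label number 42529 + 42 = 42571 at 30 labels/s is 1419 s + 1 f = 0 h 23 min 39 s frame 1, i.e. 00:23:39;01.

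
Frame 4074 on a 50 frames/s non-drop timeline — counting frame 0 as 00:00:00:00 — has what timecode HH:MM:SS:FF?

4074 ÷ 50 = 81 full seconds, remainder 24 frames.
81 s = 0 h 1 min 21 s.
Timecode: 00:01:21:24.

00:01:21:24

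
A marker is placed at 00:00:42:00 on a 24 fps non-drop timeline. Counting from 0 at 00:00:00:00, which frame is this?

Total seconds to the label: (0 × 3600 + 0 × 60 + 42) = 42.
Frame index = 42 × 24 + 0 = 1008.

frame 1008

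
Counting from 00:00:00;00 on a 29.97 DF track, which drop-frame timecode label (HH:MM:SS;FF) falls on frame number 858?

Ten DF minutes hold 17982 frames, so frame 858 lies in block 0 (frames 0–17981) with 858 frames into that block.
The block's first minute is 1800 frames and the rest 1798 each; 858 frames reaches minute 0, so 0 × 18 + 0 × 2 = 0 labels have been skipped so far.
Adding those back, label number 858 + 0 = 858 at 30 labels/s is 28 s + 18 f = 0 h 0 min 28 s frame 18, i.e. 00:00:28;18.

00:00:28;18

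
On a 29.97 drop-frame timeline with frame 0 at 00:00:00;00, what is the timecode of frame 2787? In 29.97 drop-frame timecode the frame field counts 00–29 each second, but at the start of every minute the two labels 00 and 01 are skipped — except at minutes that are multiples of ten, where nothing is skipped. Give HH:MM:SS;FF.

00:01:32;29

Ten DF minutes hold 17982 frames, so frame 2787 lies in block 0 (frames 0–17981) with 2787 frames into that block.
The block's first minute is 1800 frames and the rest 1798 each; 2787 frames reaches minute 1, so 0 × 18 + 1 × 2 = 2 labels have been skipped so far.
Adding those back, label number 2787 + 2 = 2789 at 30 labels/s is 92 s + 29 f = 0 h 1 min 32 s frame 29, i.e. 00:01:32;29.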